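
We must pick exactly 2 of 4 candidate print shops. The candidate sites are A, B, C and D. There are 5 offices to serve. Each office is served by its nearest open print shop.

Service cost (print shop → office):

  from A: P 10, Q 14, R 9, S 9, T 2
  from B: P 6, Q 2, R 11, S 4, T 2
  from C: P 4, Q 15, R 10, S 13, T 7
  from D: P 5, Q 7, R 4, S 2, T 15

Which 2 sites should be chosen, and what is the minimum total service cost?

Choose B and D; total service cost 15.

With exactly 2 open, each office uses its cheapest among the chosen.
{B, D}: P→D 5, Q→B 2, R→D 4, S→D 2, T→B 2. Service cost 15.
{A, D}: service cost 20
{B, C}: service cost 22
Among all 6 size-2 choices, {B, D} is lowest.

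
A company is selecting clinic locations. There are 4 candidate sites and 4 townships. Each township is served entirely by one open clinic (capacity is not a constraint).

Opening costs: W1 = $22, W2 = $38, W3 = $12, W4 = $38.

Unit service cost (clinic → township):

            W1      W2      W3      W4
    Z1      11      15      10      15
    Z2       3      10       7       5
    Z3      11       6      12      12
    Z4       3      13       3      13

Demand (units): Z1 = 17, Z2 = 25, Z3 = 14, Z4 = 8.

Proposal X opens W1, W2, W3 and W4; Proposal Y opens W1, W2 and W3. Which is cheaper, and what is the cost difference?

Proposal X: {W1, W2, W3, W4}: Z1→W3 10·17=170, Z2→W1 3·25=75, Z3→W2 6·14=84, Z4→W1 3·8=24. Service 353; fixed 110; total 463.
Proposal Y: {W1, W2, W3}: Z1→W3 10·17=170, Z2→W1 3·25=75, Z3→W2 6·14=84, Z4→W1 3·8=24. Service 353; fixed 72; total 425.
Difference: |463 − 425| = 38.

Proposal Y is cheaper by 38.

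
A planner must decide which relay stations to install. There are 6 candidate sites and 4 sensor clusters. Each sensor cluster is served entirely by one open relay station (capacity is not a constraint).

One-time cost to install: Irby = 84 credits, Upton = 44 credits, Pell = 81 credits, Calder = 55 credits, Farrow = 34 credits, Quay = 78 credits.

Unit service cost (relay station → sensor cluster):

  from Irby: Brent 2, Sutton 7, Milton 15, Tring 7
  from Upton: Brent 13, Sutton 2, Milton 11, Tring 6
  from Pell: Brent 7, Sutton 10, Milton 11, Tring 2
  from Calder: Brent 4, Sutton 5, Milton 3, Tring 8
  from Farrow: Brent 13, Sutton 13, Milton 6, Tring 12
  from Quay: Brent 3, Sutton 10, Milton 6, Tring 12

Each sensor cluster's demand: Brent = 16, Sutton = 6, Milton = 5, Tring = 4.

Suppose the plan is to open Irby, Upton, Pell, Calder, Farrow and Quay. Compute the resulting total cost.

Total cost: 443

Each sensor cluster is assigned to its cheapest site among the open ones.
{Irby, Upton, Pell, Calder, Farrow, Quay}: Brent→Irby 2·16=32, Sutton→Upton 2·6=12, Milton→Calder 3·5=15, Tring→Pell 2·4=8. Service 67; fixed 376; total 443.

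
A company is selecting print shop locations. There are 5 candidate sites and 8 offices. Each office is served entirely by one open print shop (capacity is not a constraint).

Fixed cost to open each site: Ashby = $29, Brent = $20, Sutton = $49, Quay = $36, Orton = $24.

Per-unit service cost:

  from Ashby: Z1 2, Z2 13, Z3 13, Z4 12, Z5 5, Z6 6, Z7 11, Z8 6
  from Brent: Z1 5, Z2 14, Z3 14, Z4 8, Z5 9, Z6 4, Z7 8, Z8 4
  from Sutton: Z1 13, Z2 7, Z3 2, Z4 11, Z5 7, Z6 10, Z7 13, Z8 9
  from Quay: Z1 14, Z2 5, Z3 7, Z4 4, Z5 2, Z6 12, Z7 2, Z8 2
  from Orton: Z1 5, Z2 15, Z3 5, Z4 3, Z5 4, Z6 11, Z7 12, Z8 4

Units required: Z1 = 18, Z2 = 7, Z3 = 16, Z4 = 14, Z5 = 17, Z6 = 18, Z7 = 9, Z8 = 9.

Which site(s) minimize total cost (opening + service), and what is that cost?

For any fixed open set, each office goes to its cheapest open site; total = fixed + service.
{Ashby, Brent, Sutton, Quay}: Z1→Ashby 2·18=36, Z2→Quay 5·7=35, Z3→Sutton 2·16=32, Z4→Quay 4·14=56, Z5→Quay 2·17=34, Z6→Brent 4·18=72, Z7→Quay 2·9=18, Z8→Quay 2·9=18. Service 301; fixed 134; total 435.
{Ashby, Brent, Quay, Orton}: service 335 + fixed 109 = 444
{Ashby, Brent, Sutton, Quay, Orton}: service 287 + fixed 158 = 445
{Brent}: service 857 + fixed 20 = 877
No other subset beats 435.

Open Ashby, Brent, Sutton and Quay; minimum total cost 435.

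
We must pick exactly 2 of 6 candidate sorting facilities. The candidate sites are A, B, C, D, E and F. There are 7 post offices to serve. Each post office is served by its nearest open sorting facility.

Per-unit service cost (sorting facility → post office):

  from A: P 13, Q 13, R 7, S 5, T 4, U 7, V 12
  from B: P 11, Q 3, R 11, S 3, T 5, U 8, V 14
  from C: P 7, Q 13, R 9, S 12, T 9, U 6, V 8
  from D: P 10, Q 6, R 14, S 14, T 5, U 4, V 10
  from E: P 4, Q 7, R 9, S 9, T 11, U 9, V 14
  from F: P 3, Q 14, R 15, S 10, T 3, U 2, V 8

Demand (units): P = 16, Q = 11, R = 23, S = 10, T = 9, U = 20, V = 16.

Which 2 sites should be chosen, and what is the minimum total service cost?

With exactly 2 open, each post office uses its cheapest among the chosen.
{B, F}: P→F 3·16=48, Q→B 3·11=33, R→B 11·23=253, S→B 3·10=30, T→F 3·9=27, U→F 2·20=40, V→F 8·16=128. Service cost 559.
{A, F}: service cost 597
{E, F}: service cost 617
Among all 15 size-2 choices, {B, F} is lowest.

Choose B and F; total service cost 559.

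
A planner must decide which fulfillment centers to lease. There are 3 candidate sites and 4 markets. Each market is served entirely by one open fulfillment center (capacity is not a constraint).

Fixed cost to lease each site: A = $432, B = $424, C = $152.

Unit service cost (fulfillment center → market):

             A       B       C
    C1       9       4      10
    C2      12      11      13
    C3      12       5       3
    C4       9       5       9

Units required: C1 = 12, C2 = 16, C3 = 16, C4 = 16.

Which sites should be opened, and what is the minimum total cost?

For any fixed open set, each market goes to its cheapest open site; total = fixed + service.
{C}: C1→C 10·12=120, C2→C 13·16=208, C3→C 3·16=48, C4→C 9·16=144. Service 520; fixed 152; total 672.
{B}: service 384 + fixed 424 = 808
{B, C}: C1→B 4·12=48, C2→B 11·16=176, C3→C 3·16=48, C4→B 5·16=80. Service 352; fixed 576; total 928.
{A, B, C}: C1→B 4·12=48, C2→B 11·16=176, C3→C 3·16=48, C4→B 5·16=80. Service 352; fixed 1008; total 1360.
(All 7 nonempty subsets were checked; C only is lowest.)

Open C only; minimum total cost 672.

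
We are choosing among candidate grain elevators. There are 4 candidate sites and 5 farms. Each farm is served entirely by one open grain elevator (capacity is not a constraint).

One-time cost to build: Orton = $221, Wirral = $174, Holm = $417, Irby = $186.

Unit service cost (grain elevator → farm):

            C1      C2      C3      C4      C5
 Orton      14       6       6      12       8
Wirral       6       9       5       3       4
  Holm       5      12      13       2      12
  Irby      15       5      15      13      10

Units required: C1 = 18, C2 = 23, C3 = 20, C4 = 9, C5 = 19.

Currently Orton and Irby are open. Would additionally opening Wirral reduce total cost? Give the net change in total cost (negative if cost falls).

Yes — net change −147 (cost falls by 147).

Current service cost with {Orton, Irby}: 747.
Adding Wirral: each farm re-picks its cheapest; new service cost 426, saving 321.
Extra fixed cost: 174. Net change = 174 − 321 = -147.
(Totals: 1154 → 1007.)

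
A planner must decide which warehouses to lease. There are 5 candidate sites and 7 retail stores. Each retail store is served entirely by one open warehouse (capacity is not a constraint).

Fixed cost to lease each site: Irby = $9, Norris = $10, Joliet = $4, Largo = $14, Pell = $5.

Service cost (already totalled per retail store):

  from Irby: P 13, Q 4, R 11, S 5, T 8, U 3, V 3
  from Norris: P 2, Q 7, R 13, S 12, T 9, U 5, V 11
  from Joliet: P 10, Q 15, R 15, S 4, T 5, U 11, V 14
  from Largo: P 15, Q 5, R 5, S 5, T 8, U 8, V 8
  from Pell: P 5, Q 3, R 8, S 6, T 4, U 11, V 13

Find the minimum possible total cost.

Minimum total cost: 45

For any fixed open set, each retail store goes to its cheapest open site; total = fixed + service.
{Irby, Pell}: P→Pell 5, Q→Pell 3, R→Pell 8, S→Irby 5, T→Pell 4, U→Irby 3, V→Irby 3. Service 31; fixed 14; total 45.
{Irby, Joliet, Pell}: P→Pell 5, Q→Pell 3, R→Pell 8, S→Joliet 4, T→Pell 4, U→Irby 3, V→Irby 3. Service 30; fixed 18; total 48.
{Irby, Norris, Pell}: service 28 + fixed 24 = 52
{Irby, Norris, Joliet, Largo, Pell}: service 24 + fixed 42 = 66
No other subset beats 45.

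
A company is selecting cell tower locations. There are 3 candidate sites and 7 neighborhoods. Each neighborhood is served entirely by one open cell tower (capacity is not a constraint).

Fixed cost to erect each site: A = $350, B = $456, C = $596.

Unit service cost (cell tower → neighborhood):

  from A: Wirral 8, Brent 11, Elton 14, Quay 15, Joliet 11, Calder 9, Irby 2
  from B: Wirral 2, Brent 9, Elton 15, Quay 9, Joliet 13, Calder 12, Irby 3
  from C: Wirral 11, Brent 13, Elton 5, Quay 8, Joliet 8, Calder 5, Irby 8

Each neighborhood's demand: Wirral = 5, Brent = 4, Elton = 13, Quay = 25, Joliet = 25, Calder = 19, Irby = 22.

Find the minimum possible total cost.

For any fixed open set, each neighborhood goes to its cheapest open site; total = fixed + service.
{C}: Wirral→C 11·5=55, Brent→C 13·4=52, Elton→C 5·13=65, Quay→C 8·25=200, Joliet→C 8·25=200, Calder→C 5·19=95, Irby→C 8·22=176. Service 843; fixed 596; total 1439.
{A}: service 1131 + fixed 350 = 1481
{B}: Wirral→B 2·5=10, Brent→B 9·4=36, Elton→B 15·13=195, Quay→B 9·25=225, Joliet→B 13·25=325, Calder→B 12·19=228, Irby→B 3·22=66. Service 1085; fixed 456; total 1541.
{A, B, C}: service 650 + fixed 1402 = 2052
No other subset beats 1439.

Minimum total cost: 1439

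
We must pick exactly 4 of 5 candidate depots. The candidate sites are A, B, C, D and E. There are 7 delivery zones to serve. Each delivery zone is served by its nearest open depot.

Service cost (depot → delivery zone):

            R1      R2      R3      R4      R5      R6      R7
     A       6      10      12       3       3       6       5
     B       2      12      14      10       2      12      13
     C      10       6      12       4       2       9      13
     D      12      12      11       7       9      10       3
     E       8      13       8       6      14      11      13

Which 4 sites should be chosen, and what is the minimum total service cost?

Choose A, B, C and E; total service cost 32.

With exactly 4 open, each delivery zone uses its cheapest among the chosen.
{A, B, C, E}: R1→B 2, R2→C 6, R3→E 8, R4→A 3, R5→B 2, R6→A 6, R7→A 5. Service cost 32.
{A, B, C, D}: service cost 33
{A, B, D, E}: service cost 34
Among all 5 size-4 choices, {A, B, C, E} is lowest.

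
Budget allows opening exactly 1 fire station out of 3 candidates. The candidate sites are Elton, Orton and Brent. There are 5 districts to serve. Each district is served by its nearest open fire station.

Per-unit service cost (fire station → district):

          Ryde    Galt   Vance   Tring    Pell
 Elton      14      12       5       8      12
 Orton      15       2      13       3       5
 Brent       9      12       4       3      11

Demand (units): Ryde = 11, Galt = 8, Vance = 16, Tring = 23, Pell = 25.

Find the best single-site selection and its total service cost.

With exactly 1 open, each district uses its cheapest among the chosen.
{Orton}: Ryde→Orton 15·11=165, Galt→Orton 2·8=16, Vance→Orton 13·16=208, Tring→Orton 3·23=69, Pell→Orton 5·25=125. Service cost 583.
{Brent}: service cost 603
{Elton}: service cost 814
Among all 3 size-1 choices, {Orton} is lowest.

Choose Orton only; total service cost 583.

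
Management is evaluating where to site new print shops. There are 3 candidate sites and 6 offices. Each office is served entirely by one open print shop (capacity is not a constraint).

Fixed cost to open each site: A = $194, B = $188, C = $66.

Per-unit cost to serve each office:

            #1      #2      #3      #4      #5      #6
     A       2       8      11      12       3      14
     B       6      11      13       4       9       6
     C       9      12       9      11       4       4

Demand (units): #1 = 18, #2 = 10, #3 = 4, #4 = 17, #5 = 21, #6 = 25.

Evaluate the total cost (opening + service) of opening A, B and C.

Each office is assigned to its cheapest site among the open ones.
{A, B, C}: #1→A 2·18=36, #2→A 8·10=80, #3→C 9·4=36, #4→B 4·17=68, #5→A 3·21=63, #6→C 4·25=100. Service 383; fixed 448; total 831.

Total cost: 831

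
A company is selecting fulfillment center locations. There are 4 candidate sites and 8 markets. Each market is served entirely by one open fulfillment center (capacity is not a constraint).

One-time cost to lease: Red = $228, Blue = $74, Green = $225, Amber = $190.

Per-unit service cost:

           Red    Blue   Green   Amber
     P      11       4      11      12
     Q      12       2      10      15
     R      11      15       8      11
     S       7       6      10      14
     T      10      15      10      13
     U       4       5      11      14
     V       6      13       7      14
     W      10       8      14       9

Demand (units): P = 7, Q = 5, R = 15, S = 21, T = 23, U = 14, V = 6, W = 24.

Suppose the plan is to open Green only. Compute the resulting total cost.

Total cost: 1444

Each market is assigned to its cheapest site among the open ones.
{Green}: P→Green 11·7=77, Q→Green 10·5=50, R→Green 8·15=120, S→Green 10·21=210, T→Green 10·23=230, U→Green 11·14=154, V→Green 7·6=42, W→Green 14·24=336. Service 1219; fixed 225; total 1444.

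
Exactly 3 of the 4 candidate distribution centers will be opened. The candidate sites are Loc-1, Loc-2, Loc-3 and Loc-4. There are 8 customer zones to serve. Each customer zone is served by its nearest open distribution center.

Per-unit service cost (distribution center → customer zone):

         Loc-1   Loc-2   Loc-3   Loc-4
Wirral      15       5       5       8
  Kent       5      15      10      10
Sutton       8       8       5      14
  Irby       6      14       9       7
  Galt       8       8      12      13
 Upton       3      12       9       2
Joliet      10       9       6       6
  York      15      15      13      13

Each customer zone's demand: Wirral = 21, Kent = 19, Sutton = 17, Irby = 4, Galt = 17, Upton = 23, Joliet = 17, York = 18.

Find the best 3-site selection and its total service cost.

Choose Loc-1, Loc-3 and Loc-4; total service cost 827.

With exactly 3 open, each customer zone uses its cheapest among the chosen.
{Loc-1, Loc-3, Loc-4}: Wirral→Loc-3 5·21=105, Kent→Loc-1 5·19=95, Sutton→Loc-3 5·17=85, Irby→Loc-1 6·4=24, Galt→Loc-1 8·17=136, Upton→Loc-4 2·23=46, Joliet→Loc-3 6·17=102, York→Loc-3 13·18=234. Service cost 827.
{Loc-1, Loc-2, Loc-3}: service cost 850
{Loc-1, Loc-2, Loc-4}: service cost 878
Among all 4 size-3 choices, {Loc-1, Loc-3, Loc-4} is lowest.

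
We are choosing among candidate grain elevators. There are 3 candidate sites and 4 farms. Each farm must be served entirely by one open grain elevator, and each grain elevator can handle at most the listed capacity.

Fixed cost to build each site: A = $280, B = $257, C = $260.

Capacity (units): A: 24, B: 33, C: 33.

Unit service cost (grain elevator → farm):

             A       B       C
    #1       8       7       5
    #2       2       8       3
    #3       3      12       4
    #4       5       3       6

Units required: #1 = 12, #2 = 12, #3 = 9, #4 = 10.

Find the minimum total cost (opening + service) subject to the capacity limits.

Minimum total cost: 679

Open {B, C}: #1→C 5·12=60, #2→C 3·12=36, #3→C 4·9=36, #4→B 3·10=30.
Loads: B carries 10/33, C carries 33/33. Service 162; fixed 517; total 679.
Next best feasible plan costs 702.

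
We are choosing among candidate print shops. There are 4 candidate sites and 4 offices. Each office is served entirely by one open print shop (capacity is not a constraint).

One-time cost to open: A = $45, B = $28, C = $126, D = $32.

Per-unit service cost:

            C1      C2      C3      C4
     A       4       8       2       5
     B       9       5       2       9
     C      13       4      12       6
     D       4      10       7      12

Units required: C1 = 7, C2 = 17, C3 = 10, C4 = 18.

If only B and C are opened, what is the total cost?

Each office is assigned to its cheapest site among the open ones.
{B, C}: C1→B 9·7=63, C2→C 4·17=68, C3→B 2·10=20, C4→C 6·18=108. Service 259; fixed 154; total 413.

Total cost: 413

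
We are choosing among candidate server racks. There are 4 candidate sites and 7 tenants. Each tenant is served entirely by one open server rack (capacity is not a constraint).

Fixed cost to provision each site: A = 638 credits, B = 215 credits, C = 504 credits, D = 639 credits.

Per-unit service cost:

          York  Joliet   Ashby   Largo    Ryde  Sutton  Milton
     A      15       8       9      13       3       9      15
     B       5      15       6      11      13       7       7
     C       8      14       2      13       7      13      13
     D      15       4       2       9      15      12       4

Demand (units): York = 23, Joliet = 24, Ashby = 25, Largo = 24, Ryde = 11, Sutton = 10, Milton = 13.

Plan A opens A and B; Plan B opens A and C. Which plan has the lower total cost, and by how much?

Plan A: {A, B}: York→B 5·23=115, Joliet→A 8·24=192, Ashby→B 6·25=150, Largo→B 11·24=264, Ryde→A 3·11=33, Sutton→B 7·10=70, Milton→B 7·13=91. Service 915; fixed 853; total 1768.
Plan B: {A, C}: York→C 8·23=184, Joliet→A 8·24=192, Ashby→C 2·25=50, Largo→A 13·24=312, Ryde→A 3·11=33, Sutton→A 9·10=90, Milton→C 13·13=169. Service 1030; fixed 1142; total 2172.
Difference: |1768 − 2172| = 404.

Plan A is cheaper by 404.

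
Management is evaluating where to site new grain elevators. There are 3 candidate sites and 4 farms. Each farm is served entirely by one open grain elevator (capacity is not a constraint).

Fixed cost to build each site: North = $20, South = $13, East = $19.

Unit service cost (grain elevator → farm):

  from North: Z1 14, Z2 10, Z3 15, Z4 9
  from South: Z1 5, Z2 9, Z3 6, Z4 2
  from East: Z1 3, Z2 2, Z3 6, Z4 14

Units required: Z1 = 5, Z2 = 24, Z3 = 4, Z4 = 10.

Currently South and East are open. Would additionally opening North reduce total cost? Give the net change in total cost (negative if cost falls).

No — net change +20 (cost rises by 20).

Current service cost with {South, East}: 107.
Adding North: each farm re-picks its cheapest; new service cost 107, saving 0.
Extra fixed cost: 20. Net change = 20 − 0 = 20.
(Totals: 139 → 159.)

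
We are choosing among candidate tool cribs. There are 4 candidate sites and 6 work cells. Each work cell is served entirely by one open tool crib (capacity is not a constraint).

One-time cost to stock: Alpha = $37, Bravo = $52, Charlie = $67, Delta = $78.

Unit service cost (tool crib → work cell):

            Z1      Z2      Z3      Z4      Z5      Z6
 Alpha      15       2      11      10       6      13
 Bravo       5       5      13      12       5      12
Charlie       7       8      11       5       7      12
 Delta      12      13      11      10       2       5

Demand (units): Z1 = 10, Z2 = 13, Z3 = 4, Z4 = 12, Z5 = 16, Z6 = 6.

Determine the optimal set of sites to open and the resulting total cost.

For any fixed open set, each work cell goes to its cheapest open site; total = fixed + service.
{Alpha, Charlie, Delta}: Z1→Charlie 7·10=70, Z2→Alpha 2·13=26, Z3→Alpha 11·4=44, Z4→Charlie 5·12=60, Z5→Delta 2·16=32, Z6→Delta 5·6=30. Service 262; fixed 182; total 444.
{Alpha, Bravo, Delta}: Z1→Bravo 5·10=50, Z2→Alpha 2·13=26, Z3→Alpha 11·4=44, Z4→Alpha 10·12=120, Z5→Delta 2·16=32, Z6→Delta 5·6=30. Service 302; fixed 167; total 469.
{Bravo, Delta}: service 341 + fixed 130 = 471
{Alpha, Bravo, Charlie, Delta}: Z1→Bravo 5·10=50, Z2→Alpha 2·13=26, Z3→Alpha 11·4=44, Z4→Charlie 5·12=60, Z5→Delta 2·16=32, Z6→Delta 5·6=30. Service 242; fixed 234; total 476.
(All 15 nonempty subsets were checked; Alpha, Charlie and Delta is lowest.)

Open Alpha, Charlie and Delta; minimum total cost 444.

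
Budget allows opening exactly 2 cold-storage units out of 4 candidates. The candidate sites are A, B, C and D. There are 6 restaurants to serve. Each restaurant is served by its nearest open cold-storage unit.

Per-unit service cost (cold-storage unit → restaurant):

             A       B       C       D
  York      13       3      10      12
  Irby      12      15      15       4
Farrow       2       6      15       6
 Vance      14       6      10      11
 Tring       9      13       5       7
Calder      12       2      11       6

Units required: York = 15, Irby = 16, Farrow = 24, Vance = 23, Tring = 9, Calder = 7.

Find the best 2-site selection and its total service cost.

With exactly 2 open, each restaurant uses its cheapest among the chosen.
{B, D}: York→B 3·15=45, Irby→D 4·16=64, Farrow→B 6·24=144, Vance→B 6·23=138, Tring→D 7·9=63, Calder→B 2·7=14. Service cost 468.
{A, B}: service cost 518
{B, C}: service cost 626
Among all 6 size-2 choices, {B, D} is lowest.

Choose B and D; total service cost 468.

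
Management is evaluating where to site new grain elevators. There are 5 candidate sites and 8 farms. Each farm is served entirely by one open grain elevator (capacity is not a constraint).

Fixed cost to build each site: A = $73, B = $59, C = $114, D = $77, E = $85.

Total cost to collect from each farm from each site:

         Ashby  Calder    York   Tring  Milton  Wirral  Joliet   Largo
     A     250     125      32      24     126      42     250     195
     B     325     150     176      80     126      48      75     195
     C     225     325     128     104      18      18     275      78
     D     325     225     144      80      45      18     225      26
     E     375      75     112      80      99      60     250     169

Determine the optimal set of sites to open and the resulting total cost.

For any fixed open set, each farm goes to its cheapest open site; total = fixed + service.
{A, B, D}: Ashby→A 250, Calder→A 125, York→A 32, Tring→A 24, Milton→D 45, Wirral→D 18, Joliet→B 75, Largo→D 26. Service 595; fixed 209; total 804.
{A, B, D, E}: service 545 + fixed 294 = 839
{A, B, C}: service 595 + fixed 246 = 841
{A, B, C, D, E}: Ashby→C 225, Calder→E 75, York→A 32, Tring→A 24, Milton→C 18, Wirral→C 18, Joliet→B 75, Largo→D 26. Service 493; fixed 408; total 901.
No other subset beats 804.

Open A, B and D; minimum total cost 804.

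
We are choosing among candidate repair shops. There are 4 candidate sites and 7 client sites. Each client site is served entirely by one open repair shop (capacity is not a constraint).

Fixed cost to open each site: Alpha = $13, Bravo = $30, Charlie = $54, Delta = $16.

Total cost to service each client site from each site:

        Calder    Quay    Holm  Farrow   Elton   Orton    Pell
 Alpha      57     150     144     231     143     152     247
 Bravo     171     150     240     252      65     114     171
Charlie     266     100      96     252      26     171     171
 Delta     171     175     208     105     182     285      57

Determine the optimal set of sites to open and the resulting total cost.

Open Alpha, Bravo, Charlie and Delta; minimum total cost 668.

For any fixed open set, each client site goes to its cheapest open site; total = fixed + service.
{Alpha, Bravo, Charlie, Delta}: Calder→Alpha 57, Quay→Charlie 100, Holm→Charlie 96, Farrow→Delta 105, Elton→Charlie 26, Orton→Bravo 114, Pell→Delta 57. Service 555; fixed 113; total 668.
{Alpha, Charlie, Delta}: Calder→Alpha 57, Quay→Charlie 100, Holm→Charlie 96, Farrow→Delta 105, Elton→Charlie 26, Orton→Alpha 152, Pell→Delta 57. Service 593; fixed 83; total 676.
{Alpha, Bravo, Delta}: service 692 + fixed 59 = 751
{Alpha}: Calder→Alpha 57, Quay→Alpha 150, Holm→Alpha 144, Farrow→Alpha 231, Elton→Alpha 143, Orton→Alpha 152, Pell→Alpha 247. Service 1124; fixed 13; total 1137.
No other subset beats 668.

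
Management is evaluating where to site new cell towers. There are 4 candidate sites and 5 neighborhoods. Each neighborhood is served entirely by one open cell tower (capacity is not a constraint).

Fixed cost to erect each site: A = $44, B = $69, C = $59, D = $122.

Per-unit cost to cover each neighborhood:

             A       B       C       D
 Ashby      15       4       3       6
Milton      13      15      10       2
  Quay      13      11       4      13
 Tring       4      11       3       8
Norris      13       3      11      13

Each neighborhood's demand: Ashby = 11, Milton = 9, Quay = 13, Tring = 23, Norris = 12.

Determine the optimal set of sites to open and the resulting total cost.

Open B and C; minimum total cost 408.

For any fixed open set, each neighborhood goes to its cheapest open site; total = fixed + service.
{B, C}: Ashby→C 3·11=33, Milton→C 10·9=90, Quay→C 4·13=52, Tring→C 3·23=69, Norris→B 3·12=36. Service 280; fixed 128; total 408.
{C}: Ashby→C 3·11=33, Milton→C 10·9=90, Quay→C 4·13=52, Tring→C 3·23=69, Norris→C 11·12=132. Service 376; fixed 59; total 435.
{A, B, C}: service 280 + fixed 172 = 452
{A, B, C, D}: service 208 + fixed 294 = 502
No other subset beats 408.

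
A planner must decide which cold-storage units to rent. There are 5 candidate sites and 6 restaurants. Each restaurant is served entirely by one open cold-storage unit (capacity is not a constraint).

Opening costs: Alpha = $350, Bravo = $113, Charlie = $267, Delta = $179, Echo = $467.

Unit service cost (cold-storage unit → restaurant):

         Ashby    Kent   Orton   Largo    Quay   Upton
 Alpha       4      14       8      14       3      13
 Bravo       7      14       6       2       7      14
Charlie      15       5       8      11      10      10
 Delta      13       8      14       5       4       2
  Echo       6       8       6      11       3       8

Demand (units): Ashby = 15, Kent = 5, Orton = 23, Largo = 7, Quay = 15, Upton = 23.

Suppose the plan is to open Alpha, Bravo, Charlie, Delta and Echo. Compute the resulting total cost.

Each restaurant is assigned to its cheapest site among the open ones.
{Alpha, Bravo, Charlie, Delta, Echo}: Ashby→Alpha 4·15=60, Kent→Charlie 5·5=25, Orton→Bravo 6·23=138, Largo→Bravo 2·7=14, Quay→Alpha 3·15=45, Upton→Delta 2·23=46. Service 328; fixed 1376; total 1704.

Total cost: 1704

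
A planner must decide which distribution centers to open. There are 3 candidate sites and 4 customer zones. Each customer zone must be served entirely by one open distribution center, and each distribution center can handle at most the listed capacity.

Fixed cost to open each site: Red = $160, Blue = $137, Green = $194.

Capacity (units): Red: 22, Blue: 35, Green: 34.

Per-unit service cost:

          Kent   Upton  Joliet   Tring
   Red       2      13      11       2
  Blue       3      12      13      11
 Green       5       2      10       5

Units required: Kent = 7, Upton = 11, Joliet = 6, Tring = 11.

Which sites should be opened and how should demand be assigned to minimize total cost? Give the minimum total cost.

Minimum total cost: 472

Open {Red, Green}: Kent→Red 2·7=14, Upton→Green 2·11=22, Joliet→Green 10·6=60, Tring→Red 2·11=22.
Loads: Red carries 18/22, Green carries 17/34. Service 118; fixed 354; total 472.
Next best feasible plan costs 489.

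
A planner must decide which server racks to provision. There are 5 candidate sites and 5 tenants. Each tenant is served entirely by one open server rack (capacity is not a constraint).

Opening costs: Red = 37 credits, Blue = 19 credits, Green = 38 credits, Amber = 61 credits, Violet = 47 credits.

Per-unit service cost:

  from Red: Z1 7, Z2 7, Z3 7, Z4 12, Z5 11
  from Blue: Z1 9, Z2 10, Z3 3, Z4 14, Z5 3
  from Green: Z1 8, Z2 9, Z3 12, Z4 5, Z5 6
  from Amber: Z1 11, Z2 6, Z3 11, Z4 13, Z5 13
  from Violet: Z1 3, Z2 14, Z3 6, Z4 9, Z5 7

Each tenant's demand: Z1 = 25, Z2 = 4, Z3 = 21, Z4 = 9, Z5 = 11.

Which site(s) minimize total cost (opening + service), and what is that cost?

Open Blue, Green and Violet; minimum total cost 356.

For any fixed open set, each tenant goes to its cheapest open site; total = fixed + service.
{Blue, Green, Violet}: Z1→Violet 3·25=75, Z2→Green 9·4=36, Z3→Blue 3·21=63, Z4→Green 5·9=45, Z5→Blue 3·11=33. Service 252; fixed 104; total 356.
{Blue, Violet}: service 292 + fixed 66 = 358
{Red, Blue, Violet}: Z1→Violet 3·25=75, Z2→Red 7·4=28, Z3→Blue 3·21=63, Z4→Violet 9·9=81, Z5→Blue 3·11=33. Service 280; fixed 103; total 383.
{Red, Blue, Green, Amber, Violet}: service 240 + fixed 202 = 442
No other subset beats 356.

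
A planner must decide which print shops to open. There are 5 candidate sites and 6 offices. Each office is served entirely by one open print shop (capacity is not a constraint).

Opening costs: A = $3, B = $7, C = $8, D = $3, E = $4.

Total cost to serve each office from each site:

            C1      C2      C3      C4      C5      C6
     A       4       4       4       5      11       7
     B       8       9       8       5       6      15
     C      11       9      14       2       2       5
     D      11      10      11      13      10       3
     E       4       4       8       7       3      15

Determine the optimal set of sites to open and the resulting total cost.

Open A and C; minimum total cost 32.

For any fixed open set, each office goes to its cheapest open site; total = fixed + service.
{A, C}: C1→A 4, C2→A 4, C3→A 4, C4→C 2, C5→C 2, C6→C 5. Service 21; fixed 11; total 32.
{A, C, D}: service 19 + fixed 14 = 33
{A, D, E}: service 23 + fixed 10 = 33
{A, B, C, D, E}: service 19 + fixed 25 = 44
No other subset beats 32.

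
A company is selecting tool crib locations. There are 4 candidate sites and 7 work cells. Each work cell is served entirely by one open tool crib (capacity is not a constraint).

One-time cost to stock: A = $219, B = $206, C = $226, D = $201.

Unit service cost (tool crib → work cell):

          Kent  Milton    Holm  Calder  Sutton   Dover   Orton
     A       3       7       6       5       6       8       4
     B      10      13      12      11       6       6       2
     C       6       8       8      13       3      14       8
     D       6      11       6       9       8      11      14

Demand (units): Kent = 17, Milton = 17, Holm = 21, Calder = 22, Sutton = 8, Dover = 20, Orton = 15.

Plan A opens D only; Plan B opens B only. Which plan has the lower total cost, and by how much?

Plan B is cheaper by 19.

Plan A: {D}: Kent→D 6·17=102, Milton→D 11·17=187, Holm→D 6·21=126, Calder→D 9·22=198, Sutton→D 8·8=64, Dover→D 11·20=220, Orton→D 14·15=210. Service 1107; fixed 201; total 1308.
Plan B: {B}: Kent→B 10·17=170, Milton→B 13·17=221, Holm→B 12·21=252, Calder→B 11·22=242, Sutton→B 6·8=48, Dover→B 6·20=120, Orton→B 2·15=30. Service 1083; fixed 206; total 1289.
Difference: |1308 − 1289| = 19.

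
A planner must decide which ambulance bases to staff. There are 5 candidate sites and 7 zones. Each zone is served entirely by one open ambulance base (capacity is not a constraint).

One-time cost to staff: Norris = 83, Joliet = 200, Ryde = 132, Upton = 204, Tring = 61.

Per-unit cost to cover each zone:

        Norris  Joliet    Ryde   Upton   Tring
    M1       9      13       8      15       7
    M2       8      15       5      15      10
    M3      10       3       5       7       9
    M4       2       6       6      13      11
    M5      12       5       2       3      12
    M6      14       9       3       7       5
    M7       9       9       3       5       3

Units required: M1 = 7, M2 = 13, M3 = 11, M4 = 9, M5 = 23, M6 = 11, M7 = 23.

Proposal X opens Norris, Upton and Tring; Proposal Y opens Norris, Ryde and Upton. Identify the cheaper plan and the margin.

Proposal X: {Norris, Upton, Tring}: M1→Tring 7·7=49, M2→Norris 8·13=104, M3→Upton 7·11=77, M4→Norris 2·9=18, M5→Upton 3·23=69, M6→Tring 5·11=55, M7→Tring 3·23=69. Service 441; fixed 348; total 789.
Proposal Y: {Norris, Ryde, Upton}: M1→Ryde 8·7=56, M2→Ryde 5·13=65, M3→Ryde 5·11=55, M4→Norris 2·9=18, M5→Ryde 2·23=46, M6→Ryde 3·11=33, M7→Ryde 3·23=69. Service 342; fixed 419; total 761.
Difference: |789 − 761| = 28.

Proposal Y is cheaper by 28.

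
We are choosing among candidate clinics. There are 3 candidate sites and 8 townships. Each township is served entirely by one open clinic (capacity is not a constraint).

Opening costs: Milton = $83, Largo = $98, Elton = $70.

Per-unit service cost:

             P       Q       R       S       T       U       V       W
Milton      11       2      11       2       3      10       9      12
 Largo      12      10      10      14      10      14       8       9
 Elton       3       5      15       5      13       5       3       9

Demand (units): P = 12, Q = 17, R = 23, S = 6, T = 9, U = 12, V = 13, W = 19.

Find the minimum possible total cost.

Minimum total cost: 785

For any fixed open set, each township goes to its cheapest open site; total = fixed + service.
{Milton, Elton}: P→Elton 3·12=36, Q→Milton 2·17=34, R→Milton 11·23=253, S→Milton 2·6=12, T→Milton 3·9=27, U→Elton 5·12=60, V→Elton 3·13=39, W→Elton 9·19=171. Service 632; fixed 153; total 785.
{Milton, Largo, Elton}: P→Elton 3·12=36, Q→Milton 2·17=34, R→Largo 10·23=230, S→Milton 2·6=12, T→Milton 3·9=27, U→Elton 5·12=60, V→Elton 3·13=39, W→Largo 9·19=171. Service 609; fixed 251; total 860.
{Largo, Elton}: P→Elton 3·12=36, Q→Elton 5·17=85, R→Largo 10·23=230, S→Elton 5·6=30, T→Largo 10·9=90, U→Elton 5·12=60, V→Elton 3·13=39, W→Largo 9·19=171. Service 741; fixed 168; total 909.
{Elton}: P→Elton 3·12=36, Q→Elton 5·17=85, R→Elton 15·23=345, S→Elton 5·6=30, T→Elton 13·9=117, U→Elton 5·12=60, V→Elton 3·13=39, W→Elton 9·19=171. Service 883; fixed 70; total 953.
No other subset beats 785.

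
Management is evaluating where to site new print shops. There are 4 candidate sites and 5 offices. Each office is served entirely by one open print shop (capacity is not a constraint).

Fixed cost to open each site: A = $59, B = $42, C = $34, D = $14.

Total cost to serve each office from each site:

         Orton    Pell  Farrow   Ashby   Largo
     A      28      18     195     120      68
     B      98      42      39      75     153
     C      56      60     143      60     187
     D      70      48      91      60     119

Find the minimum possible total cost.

Minimum total cost: 328

For any fixed open set, each office goes to its cheapest open site; total = fixed + service.
{A, B, D}: Orton→A 28, Pell→A 18, Farrow→B 39, Ashby→D 60, Largo→A 68. Service 213; fixed 115; total 328.
{A, B}: Orton→A 28, Pell→A 18, Farrow→B 39, Ashby→B 75, Largo→A 68. Service 228; fixed 101; total 329.
{A, D}: Orton→A 28, Pell→A 18, Farrow→D 91, Ashby→D 60, Largo→A 68. Service 265; fixed 73; total 338.
{A, B, C, D}: Orton→A 28, Pell→A 18, Farrow→B 39, Ashby→C 60, Largo→A 68. Service 213; fixed 149; total 362.
No other subset beats 328.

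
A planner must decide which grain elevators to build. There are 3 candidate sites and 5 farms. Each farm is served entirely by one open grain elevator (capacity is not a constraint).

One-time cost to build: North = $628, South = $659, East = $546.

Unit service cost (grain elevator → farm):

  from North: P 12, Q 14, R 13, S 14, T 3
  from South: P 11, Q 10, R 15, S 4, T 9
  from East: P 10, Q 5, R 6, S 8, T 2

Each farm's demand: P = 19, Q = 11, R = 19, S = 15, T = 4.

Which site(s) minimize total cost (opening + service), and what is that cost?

Open East only; minimum total cost 1033.

For any fixed open set, each farm goes to its cheapest open site; total = fixed + service.
{East}: P→East 10·19=190, Q→East 5·11=55, R→East 6·19=114, S→East 8·15=120, T→East 2·4=8. Service 487; fixed 546; total 1033.
{South}: service 700 + fixed 659 = 1359
{North}: service 851 + fixed 628 = 1479
{North, South, East}: service 427 + fixed 1833 = 2260
(All 7 nonempty subsets were checked; East only is lowest.)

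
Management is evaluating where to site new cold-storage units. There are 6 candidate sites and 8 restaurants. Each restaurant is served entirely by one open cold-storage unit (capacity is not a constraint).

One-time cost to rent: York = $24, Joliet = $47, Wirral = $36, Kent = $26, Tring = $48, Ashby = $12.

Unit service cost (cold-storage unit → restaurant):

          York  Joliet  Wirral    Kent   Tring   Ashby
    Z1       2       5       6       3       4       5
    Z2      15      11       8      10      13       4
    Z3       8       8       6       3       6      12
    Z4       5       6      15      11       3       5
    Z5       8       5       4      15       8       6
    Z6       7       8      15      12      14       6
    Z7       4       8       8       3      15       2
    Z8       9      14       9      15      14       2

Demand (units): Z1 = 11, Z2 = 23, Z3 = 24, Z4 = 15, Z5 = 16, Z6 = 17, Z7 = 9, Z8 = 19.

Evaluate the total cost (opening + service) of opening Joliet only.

Total cost: 1191

Each restaurant is assigned to its cheapest site among the open ones.
{Joliet}: Z1→Joliet 5·11=55, Z2→Joliet 11·23=253, Z3→Joliet 8·24=192, Z4→Joliet 6·15=90, Z5→Joliet 5·16=80, Z6→Joliet 8·17=136, Z7→Joliet 8·9=72, Z8→Joliet 14·19=266. Service 1144; fixed 47; total 1191.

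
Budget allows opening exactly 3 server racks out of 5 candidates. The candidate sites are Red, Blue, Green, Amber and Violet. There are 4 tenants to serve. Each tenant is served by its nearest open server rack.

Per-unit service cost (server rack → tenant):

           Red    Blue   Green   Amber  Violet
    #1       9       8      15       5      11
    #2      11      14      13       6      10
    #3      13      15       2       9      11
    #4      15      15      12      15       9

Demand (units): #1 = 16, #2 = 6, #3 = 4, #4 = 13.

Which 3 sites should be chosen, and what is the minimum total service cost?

Choose Green, Amber and Violet; total service cost 241.

With exactly 3 open, each tenant uses its cheapest among the chosen.
{Green, Amber, Violet}: #1→Amber 5·16=80, #2→Amber 6·6=36, #3→Green 2·4=8, #4→Violet 9·13=117. Service cost 241.
{Red, Amber, Violet}: service cost 269
{Blue, Amber, Violet}: service cost 269
Among all 10 size-3 choices, {Green, Amber, Violet} is lowest.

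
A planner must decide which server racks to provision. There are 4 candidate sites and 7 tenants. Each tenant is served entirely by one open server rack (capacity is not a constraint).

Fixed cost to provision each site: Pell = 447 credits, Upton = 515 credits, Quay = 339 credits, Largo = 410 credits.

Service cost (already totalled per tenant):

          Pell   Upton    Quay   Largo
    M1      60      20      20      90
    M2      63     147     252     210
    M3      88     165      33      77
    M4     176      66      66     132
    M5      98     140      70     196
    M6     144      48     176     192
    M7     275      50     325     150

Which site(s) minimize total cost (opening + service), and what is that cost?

Open Upton only; minimum total cost 1151.

For any fixed open set, each tenant goes to its cheapest open site; total = fixed + service.
{Upton}: M1→Upton 20, M2→Upton 147, M3→Upton 165, M4→Upton 66, M5→Upton 140, M6→Upton 48, M7→Upton 50. Service 636; fixed 515; total 1151.
{Quay}: M1→Quay 20, M2→Quay 252, M3→Quay 33, M4→Quay 66, M5→Quay 70, M6→Quay 176, M7→Quay 325. Service 942; fixed 339; total 1281.
{Upton, Quay}: service 434 + fixed 854 = 1288
{Pell, Upton, Quay, Largo}: service 350 + fixed 1711 = 2061
No other subset beats 1151.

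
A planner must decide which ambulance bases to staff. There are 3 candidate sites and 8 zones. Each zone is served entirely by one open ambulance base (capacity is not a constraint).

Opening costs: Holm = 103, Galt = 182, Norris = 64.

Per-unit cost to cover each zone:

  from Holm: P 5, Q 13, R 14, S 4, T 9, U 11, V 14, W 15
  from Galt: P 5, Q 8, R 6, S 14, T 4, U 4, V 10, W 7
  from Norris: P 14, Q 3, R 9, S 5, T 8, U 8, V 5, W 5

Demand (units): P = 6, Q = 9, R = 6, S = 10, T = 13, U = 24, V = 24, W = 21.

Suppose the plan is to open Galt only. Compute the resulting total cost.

Each zone is assigned to its cheapest site among the open ones.
{Galt}: P→Galt 5·6=30, Q→Galt 8·9=72, R→Galt 6·6=36, S→Galt 14·10=140, T→Galt 4·13=52, U→Galt 4·24=96, V→Galt 10·24=240, W→Galt 7·21=147. Service 813; fixed 182; total 995.

Total cost: 995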